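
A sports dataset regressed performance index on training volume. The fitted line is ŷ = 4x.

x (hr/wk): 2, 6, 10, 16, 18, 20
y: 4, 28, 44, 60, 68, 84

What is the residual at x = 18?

ŷ = 4·18 = 72
r = 68 − 72 = -4

r = -4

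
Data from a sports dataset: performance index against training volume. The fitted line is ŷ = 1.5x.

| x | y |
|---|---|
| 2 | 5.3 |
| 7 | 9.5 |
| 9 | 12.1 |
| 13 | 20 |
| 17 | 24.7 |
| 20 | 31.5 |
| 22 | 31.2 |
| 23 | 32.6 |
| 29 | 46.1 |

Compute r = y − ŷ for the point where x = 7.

ŷ = 1.5·7 = 10.5
r = 9.5 − 10.5 = -1

r = -1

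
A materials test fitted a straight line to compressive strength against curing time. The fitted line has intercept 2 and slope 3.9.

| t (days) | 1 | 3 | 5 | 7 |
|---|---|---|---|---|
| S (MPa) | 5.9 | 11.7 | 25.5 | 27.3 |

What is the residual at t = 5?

ŷ = 2 + 3.9·5 = 21.5
e = 25.5 − 21.5 = 4

e = 4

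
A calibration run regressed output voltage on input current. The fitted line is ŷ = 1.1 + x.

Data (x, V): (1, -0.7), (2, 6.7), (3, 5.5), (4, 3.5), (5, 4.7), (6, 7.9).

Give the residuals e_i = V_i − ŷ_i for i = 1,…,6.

x=1: ŷ = 1.1 + 1 = 2.1; e = -0.7 − 2.1 = -2.8
x=2: ŷ = 1.1 + 2 = 3.1; e = 6.7 − 3.1 = 3.6
x=3: ŷ = 1.1 + 3 = 4.1; e = 5.5 − 4.1 = 1.4
x=4: ŷ = 1.1 + 4 = 5.1; e = 3.5 − 5.1 = -1.6
x=5: ŷ = 1.1 + 5 = 6.1; e = 4.7 − 6.1 = -1.4
x=6: ŷ = 1.1 + 6 = 7.1; e = 7.9 − 7.1 = 0.8

-2.8, 3.6, 1.4, -1.6, -1.4, 0.8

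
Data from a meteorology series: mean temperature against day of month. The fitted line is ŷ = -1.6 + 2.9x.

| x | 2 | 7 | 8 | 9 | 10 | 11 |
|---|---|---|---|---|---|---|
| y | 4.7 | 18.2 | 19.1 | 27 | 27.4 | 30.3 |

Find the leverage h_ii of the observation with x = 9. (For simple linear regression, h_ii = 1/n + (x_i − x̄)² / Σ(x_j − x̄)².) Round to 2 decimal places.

x̄ = (2 + 7 + 8 + 9 + 10 + 11)/6 = 7.83333
Σ(x − x̄)² = 34.0278 + 0.694444 + 0.0277778 + 1.36111 + 4.69444 + 10.0278 = 50.8333
h = 1/6 + (1.16667)²/50.8333 = 0.166667 + 0.026776 = 0.19

h = 0.19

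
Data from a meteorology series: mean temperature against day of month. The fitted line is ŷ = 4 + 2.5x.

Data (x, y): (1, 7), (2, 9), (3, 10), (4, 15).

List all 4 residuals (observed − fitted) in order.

0.5, 0, -1.5, 1

x=1: ŷ = 4 + 2.5·1 = 6.5; r = 7 − 6.5 = 0.5
x=2: ŷ = 4 + 2.5·2 = 9; r = 9 − 9 = 0
x=3: ŷ = 4 + 2.5·3 = 11.5; r = 10 − 11.5 = -1.5
x=4: ŷ = 4 + 2.5·4 = 14; r = 15 − 14 = 1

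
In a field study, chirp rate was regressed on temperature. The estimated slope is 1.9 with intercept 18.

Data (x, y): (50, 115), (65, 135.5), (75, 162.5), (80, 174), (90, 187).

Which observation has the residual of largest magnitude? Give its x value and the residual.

x=50: ŷ = 18 + 1.9·50 = 113; e = 115 − 113 = 2
x=65: ŷ = 18 + 1.9·65 = 141.5; e = 135.5 − 141.5 = -6
x=75: ŷ = 18 + 1.9·75 = 160.5; e = 162.5 − 160.5 = 2
x=80: ŷ = 18 + 1.9·80 = 170; e = 174 − 170 = 4
x=90: ŷ = 18 + 1.9·90 = 189; e = 187 − 189 = -2
Largest |e| is 6 at x = 65, residual -6.

x = 65, e = -6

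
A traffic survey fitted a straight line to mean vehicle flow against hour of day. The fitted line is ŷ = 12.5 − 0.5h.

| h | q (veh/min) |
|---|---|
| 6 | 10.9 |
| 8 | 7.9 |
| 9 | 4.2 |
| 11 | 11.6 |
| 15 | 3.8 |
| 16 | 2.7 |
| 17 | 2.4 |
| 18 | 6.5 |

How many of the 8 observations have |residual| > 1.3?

h=6: ŷ = 12.5 − 0.5·6 = 9.5; r = 10.9 − 9.5 = 1.4
h=8: ŷ = 12.5 − 0.5·8 = 8.5; r = 7.9 − 8.5 = -0.6
h=9: ŷ = 12.5 − 0.5·9 = 8; r = 4.2 − 8 = -3.8
h=11: ŷ = 12.5 − 0.5·11 = 7; r = 11.6 − 7 = 4.6
h=15: ŷ = 12.5 − 0.5·15 = 5; r = 3.8 − 5 = -1.2
h=16: ŷ = 12.5 − 0.5·16 = 4.5; r = 2.7 − 4.5 = -1.8
h=17: ŷ = 12.5 − 0.5·17 = 4; r = 2.4 − 4 = -1.6
h=18: ŷ = 12.5 − 0.5·18 = 3.5; r = 6.5 − 3.5 = 3
|r| > 1.3: h=6 (|r|=1.4), h=9 (|r|=3.8), h=11 (|r|=4.6), h=16 (|r|=1.8), h=17 (|r|=1.6), h=18 (|r|=3) → 6

6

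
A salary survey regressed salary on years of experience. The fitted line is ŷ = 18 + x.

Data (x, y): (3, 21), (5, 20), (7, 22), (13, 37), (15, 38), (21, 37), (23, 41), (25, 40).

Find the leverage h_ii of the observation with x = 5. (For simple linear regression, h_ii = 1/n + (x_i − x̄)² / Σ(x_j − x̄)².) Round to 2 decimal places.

x̄ = (3 + 5 + 7 + 13 + 15 + 21 + 23 + 25)/8 = 14
Σ(x − x̄)² = 121 + 81 + 49 + 1 + 1 + 49 + 81 + 121 = 504
h = 1/8 + (-9)²/504 = 0.125 + 0.160714 = 0.29

h = 0.29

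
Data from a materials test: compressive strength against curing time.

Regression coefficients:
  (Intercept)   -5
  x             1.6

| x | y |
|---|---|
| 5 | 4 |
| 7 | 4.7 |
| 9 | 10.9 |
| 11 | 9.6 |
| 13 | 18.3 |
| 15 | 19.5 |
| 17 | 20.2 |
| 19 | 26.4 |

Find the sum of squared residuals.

x=5: ŷ = -5 + 1.6·5 = 3; r = 4 − 3 = 1
x=7: ŷ = -5 + 1.6·7 = 6.2; r = 4.7 − 6.2 = -1.5
x=9: ŷ = -5 + 1.6·9 = 9.4; r = 10.9 − 9.4 = 1.5
x=11: ŷ = -5 + 1.6·11 = 12.6; r = 9.6 − 12.6 = -3
x=13: ŷ = -5 + 1.6·13 = 15.8; r = 18.3 − 15.8 = 2.5
x=15: ŷ = -5 + 1.6·15 = 19; r = 19.5 − 19 = 0.5
x=17: ŷ = -5 + 1.6·17 = 22.2; r = 20.2 − 22.2 = -2
x=19: ŷ = -5 + 1.6·19 = 25.4; r = 26.4 − 25.4 = 1
SSE = 1 + 2.25 + 2.25 + 9 + 6.25 + 0.25 + 4 + 1 = 26

SSE = 26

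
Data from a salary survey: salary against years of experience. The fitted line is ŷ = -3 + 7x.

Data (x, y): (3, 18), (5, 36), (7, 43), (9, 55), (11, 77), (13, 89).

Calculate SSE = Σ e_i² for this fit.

SSE = 60

x=3: ŷ = -3 + 7·3 = 18; e = 18 − 18 = 0
x=5: ŷ = -3 + 7·5 = 32; e = 36 − 32 = 4
x=7: ŷ = -3 + 7·7 = 46; e = 43 − 46 = -3
x=9: ŷ = -3 + 7·9 = 60; e = 55 − 60 = -5
x=11: ŷ = -3 + 7·11 = 74; e = 77 − 74 = 3
x=13: ŷ = -3 + 7·13 = 88; e = 89 − 88 = 1
SSE = 0 + 16 + 9 + 25 + 9 + 1 = 60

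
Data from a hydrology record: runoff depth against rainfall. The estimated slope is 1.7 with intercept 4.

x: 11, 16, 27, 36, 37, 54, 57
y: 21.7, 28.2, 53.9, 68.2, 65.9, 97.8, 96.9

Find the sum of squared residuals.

SSE = 56

x=11: ŷ = 4 + 1.7·11 = 22.7; e = 21.7 − 22.7 = -1
x=16: ŷ = 4 + 1.7·16 = 31.2; e = 28.2 − 31.2 = -3
x=27: ŷ = 4 + 1.7·27 = 49.9; e = 53.9 − 49.9 = 4
x=36: ŷ = 4 + 1.7·36 = 65.2; e = 68.2 − 65.2 = 3
x=37: ŷ = 4 + 1.7·37 = 66.9; e = 65.9 − 66.9 = -1
x=54: ŷ = 4 + 1.7·54 = 95.8; e = 97.8 − 95.8 = 2
x=57: ŷ = 4 + 1.7·57 = 100.9; e = 96.9 − 100.9 = -4
SSE = 1 + 9 + 16 + 9 + 1 + 4 + 16 = 56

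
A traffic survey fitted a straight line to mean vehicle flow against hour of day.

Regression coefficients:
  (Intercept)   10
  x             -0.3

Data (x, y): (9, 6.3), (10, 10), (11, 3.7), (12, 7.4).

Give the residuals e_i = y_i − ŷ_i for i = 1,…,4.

x=9: ŷ = 10 − 0.3·9 = 7.3; e = 6.3 − 7.3 = -1
x=10: ŷ = 10 − 0.3·10 = 7; e = 10 − 7 = 3
x=11: ŷ = 10 − 0.3·11 = 6.7; e = 3.7 − 6.7 = -3
x=12: ŷ = 10 − 0.3·12 = 6.4; e = 7.4 − 6.4 = 1

-1, 3, -3, 1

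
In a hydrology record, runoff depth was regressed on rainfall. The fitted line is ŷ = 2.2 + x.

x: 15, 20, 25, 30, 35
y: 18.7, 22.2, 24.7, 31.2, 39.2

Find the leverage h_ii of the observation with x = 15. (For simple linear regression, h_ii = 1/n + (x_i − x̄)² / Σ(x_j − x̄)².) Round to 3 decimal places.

h = 0.600

x̄ = (15 + 20 + 25 + 30 + 35)/5 = 25
Σ(x − x̄)² = 100 + 25 + 0 + 25 + 100 = 250
h = 1/5 + (-10)²/250 = 0.2 + 0.4 = 0.600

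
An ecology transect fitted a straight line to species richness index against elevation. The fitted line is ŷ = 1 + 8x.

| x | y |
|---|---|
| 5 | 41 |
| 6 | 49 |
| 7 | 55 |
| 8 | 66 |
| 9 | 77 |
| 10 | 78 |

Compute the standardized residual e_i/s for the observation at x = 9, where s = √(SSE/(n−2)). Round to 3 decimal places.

x=5: ŷ = 1 + 8·5 = 41; e = 41 − 41 = 0
x=6: ŷ = 1 + 8·6 = 49; e = 49 − 49 = 0
x=7: ŷ = 1 + 8·7 = 57; e = 55 − 57 = -2
x=8: ŷ = 1 + 8·8 = 65; e = 66 − 65 = 1
x=9: ŷ = 1 + 8·9 = 73; e = 77 − 73 = 4
x=10: ŷ = 1 + 8·10 = 81; e = 78 − 81 = -3
SSE = 0 + 0 + 4 + 1 + 16 + 9 = 30
s = √(30/4) = 2.73861
e/s = 4 / 2.73861 = 1.461

1.461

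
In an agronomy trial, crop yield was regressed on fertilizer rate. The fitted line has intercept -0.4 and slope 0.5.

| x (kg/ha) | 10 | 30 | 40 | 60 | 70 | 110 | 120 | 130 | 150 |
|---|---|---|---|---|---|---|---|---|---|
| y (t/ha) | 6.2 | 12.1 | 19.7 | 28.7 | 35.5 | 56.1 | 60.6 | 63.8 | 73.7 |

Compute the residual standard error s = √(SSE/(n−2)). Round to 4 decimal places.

s = 1.4707

x=10: ŷ = -0.4 + 0.5·10 = 4.6; r = 6.2 − 4.6 = 1.6
x=30: ŷ = -0.4 + 0.5·30 = 14.6; r = 12.1 − 14.6 = -2.5
x=40: ŷ = -0.4 + 0.5·40 = 19.6; r = 19.7 − 19.6 = 0.1
x=60: ŷ = -0.4 + 0.5·60 = 29.6; r = 28.7 − 29.6 = -0.9
x=70: ŷ = -0.4 + 0.5·70 = 34.6; r = 35.5 − 34.6 = 0.9
x=110: ŷ = -0.4 + 0.5·110 = 54.6; r = 56.1 − 54.6 = 1.5
x=120: ŷ = -0.4 + 0.5·120 = 59.6; r = 60.6 − 59.6 = 1
x=130: ŷ = -0.4 + 0.5·130 = 64.6; r = 63.8 − 64.6 = -0.8
x=150: ŷ = -0.4 + 0.5·150 = 74.6; r = 73.7 − 74.6 = -0.9
SSE = 2.56 + 6.25 + 0.01 + 0.81 + 0.81 + 2.25 + 1 + 0.64 + 0.81 = 15.14
s = √(15.14/7) = √2.16286 ≈ 1.4707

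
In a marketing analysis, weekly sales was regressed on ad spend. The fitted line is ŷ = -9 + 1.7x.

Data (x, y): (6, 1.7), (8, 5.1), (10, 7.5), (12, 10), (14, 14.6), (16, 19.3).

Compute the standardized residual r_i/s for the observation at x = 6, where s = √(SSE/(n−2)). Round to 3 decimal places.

0.503

x=6: ŷ = -9 + 1.7·6 = 1.2; r = 1.7 − 1.2 = 0.5
x=8: ŷ = -9 + 1.7·8 = 4.6; r = 5.1 − 4.6 = 0.5
x=10: ŷ = -9 + 1.7·10 = 8; r = 7.5 − 8 = -0.5
x=12: ŷ = -9 + 1.7·12 = 11.4; r = 10 − 11.4 = -1.4
x=14: ŷ = -9 + 1.7·14 = 14.8; r = 14.6 − 14.8 = -0.2
x=16: ŷ = -9 + 1.7·16 = 18.2; r = 19.3 − 18.2 = 1.1
SSE = 0.25 + 0.25 + 0.25 + 1.96 + 0.04 + 1.21 = 3.96
s = √(3.96/4) = 0.994987
r/s = 0.5 / 0.994987 = 0.503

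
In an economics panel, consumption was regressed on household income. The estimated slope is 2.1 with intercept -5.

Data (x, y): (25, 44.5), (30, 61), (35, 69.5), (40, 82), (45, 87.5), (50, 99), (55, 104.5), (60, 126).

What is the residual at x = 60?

e = 5

ŷ = -5 + 2.1·60 = 121
e = 126 − 121 = 5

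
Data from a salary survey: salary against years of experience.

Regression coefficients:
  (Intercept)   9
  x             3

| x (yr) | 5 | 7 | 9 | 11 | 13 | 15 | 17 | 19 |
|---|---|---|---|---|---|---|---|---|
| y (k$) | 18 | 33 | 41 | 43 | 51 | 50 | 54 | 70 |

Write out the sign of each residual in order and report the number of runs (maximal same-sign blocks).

x=5: ŷ = 9 + 3·5 = 24; e = 18 − 24 = -6
x=7: ŷ = 9 + 3·7 = 30; e = 33 − 30 = 3
x=9: ŷ = 9 + 3·9 = 36; e = 41 − 36 = 5
x=11: ŷ = 9 + 3·11 = 42; e = 43 − 42 = 1
x=13: ŷ = 9 + 3·13 = 48; e = 51 − 48 = 3
x=15: ŷ = 9 + 3·15 = 54; e = 50 − 54 = -4
x=17: ŷ = 9 + 3·17 = 60; e = 54 − 60 = -6
x=19: ŷ = 9 + 3·19 = 66; e = 70 − 66 = 4
Signs: − + + + + − − +
Runs: −×1, +×4, −×2, +×1 → 4

4 runs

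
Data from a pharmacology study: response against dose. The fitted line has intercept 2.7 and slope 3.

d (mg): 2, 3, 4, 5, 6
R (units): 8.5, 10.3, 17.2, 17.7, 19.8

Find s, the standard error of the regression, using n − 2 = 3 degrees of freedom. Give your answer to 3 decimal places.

s = 1.738

d=2: R̂ = 2.7 + 3·2 = 8.7; e = 8.5 − 8.7 = -0.2
d=3: R̂ = 2.7 + 3·3 = 11.7; e = 10.3 − 11.7 = -1.4
d=4: R̂ = 2.7 + 3·4 = 14.7; e = 17.2 − 14.7 = 2.5
d=5: R̂ = 2.7 + 3·5 = 17.7; e = 17.7 − 17.7 = 0
d=6: R̂ = 2.7 + 3·6 = 20.7; e = 19.8 − 20.7 = -0.9
SSE = 0.04 + 1.96 + 6.25 + 0 + 0.81 = 9.06
s = √(9.06/3) = √3.02 ≈ 1.738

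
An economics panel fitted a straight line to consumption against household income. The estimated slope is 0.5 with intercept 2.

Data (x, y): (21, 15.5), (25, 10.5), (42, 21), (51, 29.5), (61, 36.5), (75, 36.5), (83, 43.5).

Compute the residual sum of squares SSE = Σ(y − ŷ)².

x=21: ŷ = 2 + 0.5·21 = 12.5; r = 15.5 − 12.5 = 3
x=25: ŷ = 2 + 0.5·25 = 14.5; r = 10.5 − 14.5 = -4
x=42: ŷ = 2 + 0.5·42 = 23; r = 21 − 23 = -2
x=51: ŷ = 2 + 0.5·51 = 27.5; r = 29.5 − 27.5 = 2
x=61: ŷ = 2 + 0.5·61 = 32.5; r = 36.5 − 32.5 = 4
x=75: ŷ = 2 + 0.5·75 = 39.5; r = 36.5 − 39.5 = -3
x=83: ŷ = 2 + 0.5·83 = 43.5; r = 43.5 − 43.5 = 0
SSE = 9 + 16 + 4 + 4 + 16 + 9 + 0 = 58

SSE = 58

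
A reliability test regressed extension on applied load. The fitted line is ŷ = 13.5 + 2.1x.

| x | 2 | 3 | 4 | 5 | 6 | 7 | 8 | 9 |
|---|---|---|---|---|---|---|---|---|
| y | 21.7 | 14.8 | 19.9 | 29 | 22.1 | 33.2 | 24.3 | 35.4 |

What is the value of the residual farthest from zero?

e = -6

x=2: ŷ = 13.5 + 2.1·2 = 17.7; e = 21.7 − 17.7 = 4
x=3: ŷ = 13.5 + 2.1·3 = 19.8; e = 14.8 − 19.8 = -5
x=4: ŷ = 13.5 + 2.1·4 = 21.9; e = 19.9 − 21.9 = -2
x=5: ŷ = 13.5 + 2.1·5 = 24; e = 29 − 24 = 5
x=6: ŷ = 13.5 + 2.1·6 = 26.1; e = 22.1 − 26.1 = -4
x=7: ŷ = 13.5 + 2.1·7 = 28.2; e = 33.2 − 28.2 = 5
x=8: ŷ = 13.5 + 2.1·8 = 30.3; e = 24.3 − 30.3 = -6
x=9: ŷ = 13.5 + 2.1·9 = 32.4; e = 35.4 − 32.4 = 3
Largest |e| is 6 at x = 8, residual -6.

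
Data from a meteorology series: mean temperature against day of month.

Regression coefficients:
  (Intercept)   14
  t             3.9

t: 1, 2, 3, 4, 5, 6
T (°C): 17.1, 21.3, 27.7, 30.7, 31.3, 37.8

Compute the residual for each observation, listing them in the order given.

t=1: T̂ = 14 + 3.9·1 = 17.9; r = 17.1 − 17.9 = -0.8
t=2: T̂ = 14 + 3.9·2 = 21.8; r = 21.3 − 21.8 = -0.5
t=3: T̂ = 14 + 3.9·3 = 25.7; r = 27.7 − 25.7 = 2
t=4: T̂ = 14 + 3.9·4 = 29.6; r = 30.7 − 29.6 = 1.1
t=5: T̂ = 14 + 3.9·5 = 33.5; r = 31.3 − 33.5 = -2.2
t=6: T̂ = 14 + 3.9·6 = 37.4; r = 37.8 − 37.4 = 0.4

-0.8, -0.5, 2, 1.1, -2.2, 0.4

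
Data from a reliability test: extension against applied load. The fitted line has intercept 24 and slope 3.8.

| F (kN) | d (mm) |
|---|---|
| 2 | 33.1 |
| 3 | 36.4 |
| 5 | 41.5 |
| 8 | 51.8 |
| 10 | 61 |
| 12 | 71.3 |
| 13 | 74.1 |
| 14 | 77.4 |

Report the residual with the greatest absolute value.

e = -2.6

F=2: ŷ = 24 + 3.8·2 = 31.6; e = 33.1 − 31.6 = 1.5
F=3: ŷ = 24 + 3.8·3 = 35.4; e = 36.4 − 35.4 = 1
F=5: ŷ = 24 + 3.8·5 = 43; e = 41.5 − 43 = -1.5
F=8: ŷ = 24 + 3.8·8 = 54.4; e = 51.8 − 54.4 = -2.6
F=10: ŷ = 24 + 3.8·10 = 62; e = 61 − 62 = -1
F=12: ŷ = 24 + 3.8·12 = 69.6; e = 71.3 − 69.6 = 1.7
F=13: ŷ = 24 + 3.8·13 = 73.4; e = 74.1 − 73.4 = 0.7
F=14: ŷ = 24 + 3.8·14 = 77.2; e = 77.4 − 77.2 = 0.2
Largest |e| is 2.6 at F = 8, residual -2.6.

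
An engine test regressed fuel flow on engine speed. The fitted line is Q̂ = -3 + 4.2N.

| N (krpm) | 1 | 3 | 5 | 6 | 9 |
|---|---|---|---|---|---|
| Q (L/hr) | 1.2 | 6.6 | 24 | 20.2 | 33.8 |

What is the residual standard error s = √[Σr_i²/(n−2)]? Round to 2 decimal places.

s = 4.08

N=1: Q̂ = -3 + 4.2·1 = 1.2; r = 1.2 − 1.2 = 0
N=3: Q̂ = -3 + 4.2·3 = 9.6; r = 6.6 − 9.6 = -3
N=5: Q̂ = -3 + 4.2·5 = 18; r = 24 − 18 = 6
N=6: Q̂ = -3 + 4.2·6 = 22.2; r = 20.2 − 22.2 = -2
N=9: Q̂ = -3 + 4.2·9 = 34.8; r = 33.8 − 34.8 = -1
SSE = 0 + 9 + 36 + 4 + 1 = 50
s = √(50/3) = √16.6667 ≈ 4.08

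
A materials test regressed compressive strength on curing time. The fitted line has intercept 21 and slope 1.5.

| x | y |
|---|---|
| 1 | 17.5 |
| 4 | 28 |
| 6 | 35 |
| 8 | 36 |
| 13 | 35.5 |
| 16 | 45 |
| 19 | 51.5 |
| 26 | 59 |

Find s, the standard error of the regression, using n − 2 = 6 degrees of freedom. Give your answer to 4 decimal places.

x=1: ŷ = 21 + 1.5·1 = 22.5; e = 17.5 − 22.5 = -5
x=4: ŷ = 21 + 1.5·4 = 27; e = 28 − 27 = 1
x=6: ŷ = 21 + 1.5·6 = 30; e = 35 − 30 = 5
x=8: ŷ = 21 + 1.5·8 = 33; e = 36 − 33 = 3
x=13: ŷ = 21 + 1.5·13 = 40.5; e = 35.5 − 40.5 = -5
x=16: ŷ = 21 + 1.5·16 = 45; e = 45 − 45 = 0
x=19: ŷ = 21 + 1.5·19 = 49.5; e = 51.5 − 49.5 = 2
x=26: ŷ = 21 + 1.5·26 = 60; e = 59 − 60 = -1
SSE = 25 + 1 + 25 + 9 + 25 + 0 + 4 + 1 = 90
s = √(90/6) = √15 ≈ 3.8730

s = 3.8730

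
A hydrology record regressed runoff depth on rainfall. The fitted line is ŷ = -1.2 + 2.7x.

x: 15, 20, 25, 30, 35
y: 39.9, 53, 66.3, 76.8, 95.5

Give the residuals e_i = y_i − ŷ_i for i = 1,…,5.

x=15: ŷ = -1.2 + 2.7·15 = 39.3; e = 39.9 − 39.3 = 0.6
x=20: ŷ = -1.2 + 2.7·20 = 52.8; e = 53 − 52.8 = 0.2
x=25: ŷ = -1.2 + 2.7·25 = 66.3; e = 66.3 − 66.3 = 0
x=30: ŷ = -1.2 + 2.7·30 = 79.8; e = 76.8 − 79.8 = -3
x=35: ŷ = -1.2 + 2.7·35 = 93.3; e = 95.5 − 93.3 = 2.2

0.6, 0.2, 0, -3, 2.2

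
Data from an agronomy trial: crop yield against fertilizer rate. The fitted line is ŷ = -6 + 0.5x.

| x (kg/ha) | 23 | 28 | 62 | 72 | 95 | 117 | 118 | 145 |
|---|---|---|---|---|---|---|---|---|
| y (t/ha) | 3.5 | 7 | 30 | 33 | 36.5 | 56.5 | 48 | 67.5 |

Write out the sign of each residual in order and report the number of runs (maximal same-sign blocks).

6 runs

x=23: ŷ = -6 + 0.5·23 = 5.5; e = 3.5 − 5.5 = -2
x=28: ŷ = -6 + 0.5·28 = 8; e = 7 − 8 = -1
x=62: ŷ = -6 + 0.5·62 = 25; e = 30 − 25 = 5
x=72: ŷ = -6 + 0.5·72 = 30; e = 33 − 30 = 3
x=95: ŷ = -6 + 0.5·95 = 41.5; e = 36.5 − 41.5 = -5
x=117: ŷ = -6 + 0.5·117 = 52.5; e = 56.5 − 52.5 = 4
x=118: ŷ = -6 + 0.5·118 = 53; e = 48 − 53 = -5
x=145: ŷ = -6 + 0.5·145 = 66.5; e = 67.5 − 66.5 = 1
Signs: − − + + − + − +
Runs: −×2, +×2, −×1, +×1, −×1, +×1 → 6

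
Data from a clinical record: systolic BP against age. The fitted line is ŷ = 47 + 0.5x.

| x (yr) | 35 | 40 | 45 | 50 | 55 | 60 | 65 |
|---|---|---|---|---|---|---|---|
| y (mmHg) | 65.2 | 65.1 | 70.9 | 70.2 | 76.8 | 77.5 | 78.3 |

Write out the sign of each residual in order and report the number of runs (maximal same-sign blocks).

x=35: ŷ = 47 + 0.5·35 = 64.5; r = 65.2 − 64.5 = 0.7
x=40: ŷ = 47 + 0.5·40 = 67; r = 65.1 − 67 = -1.9
x=45: ŷ = 47 + 0.5·45 = 69.5; r = 70.9 − 69.5 = 1.4
x=50: ŷ = 47 + 0.5·50 = 72; r = 70.2 − 72 = -1.8
x=55: ŷ = 47 + 0.5·55 = 74.5; r = 76.8 − 74.5 = 2.3
x=60: ŷ = 47 + 0.5·60 = 77; r = 77.5 − 77 = 0.5
x=65: ŷ = 47 + 0.5·65 = 79.5; r = 78.3 − 79.5 = -1.2
Signs: + − + − + + −
Runs: +×1, −×1, +×1, −×1, +×2, −×1 → 6

6 runs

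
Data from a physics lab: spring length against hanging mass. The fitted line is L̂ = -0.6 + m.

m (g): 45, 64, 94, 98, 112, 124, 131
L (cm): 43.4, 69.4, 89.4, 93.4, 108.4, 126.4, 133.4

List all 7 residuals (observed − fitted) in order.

m=45: L̂ = -0.6 + 45 = 44.4; e = 43.4 − 44.4 = -1
m=64: L̂ = -0.6 + 64 = 63.4; e = 69.4 − 63.4 = 6
m=94: L̂ = -0.6 + 94 = 93.4; e = 89.4 − 93.4 = -4
m=98: L̂ = -0.6 + 98 = 97.4; e = 93.4 − 97.4 = -4
m=112: L̂ = -0.6 + 112 = 111.4; e = 108.4 − 111.4 = -3
m=124: L̂ = -0.6 + 124 = 123.4; e = 126.4 − 123.4 = 3
m=131: L̂ = -0.6 + 131 = 130.4; e = 133.4 − 130.4 = 3

-1, 6, -4, -4, -3, 3, 3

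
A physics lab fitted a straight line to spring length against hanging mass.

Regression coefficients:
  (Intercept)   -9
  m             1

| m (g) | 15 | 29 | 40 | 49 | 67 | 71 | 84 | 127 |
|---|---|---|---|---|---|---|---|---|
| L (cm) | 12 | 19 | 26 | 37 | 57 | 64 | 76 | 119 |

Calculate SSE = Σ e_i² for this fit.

m=15: L̂ = -9 + 15 = 6; e = 12 − 6 = 6
m=29: L̂ = -9 + 29 = 20; e = 19 − 20 = -1
m=40: L̂ = -9 + 40 = 31; e = 26 − 31 = -5
m=49: L̂ = -9 + 49 = 40; e = 37 − 40 = -3
m=67: L̂ = -9 + 67 = 58; e = 57 − 58 = -1
m=71: L̂ = -9 + 71 = 62; e = 64 − 62 = 2
m=84: L̂ = -9 + 84 = 75; e = 76 − 75 = 1
m=127: L̂ = -9 + 127 = 118; e = 119 − 118 = 1
SSE = 36 + 1 + 25 + 9 + 1 + 4 + 1 + 1 = 78

SSE = 78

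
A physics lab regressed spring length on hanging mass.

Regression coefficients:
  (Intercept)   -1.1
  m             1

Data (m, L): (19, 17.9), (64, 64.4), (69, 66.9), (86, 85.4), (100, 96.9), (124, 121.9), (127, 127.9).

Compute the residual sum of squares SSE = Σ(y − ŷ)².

SSE = 12.5

m=19: L̂ = -1.1 + 19 = 17.9; r = 17.9 − 17.9 = 0
m=64: L̂ = -1.1 + 64 = 62.9; r = 64.4 − 62.9 = 1.5
m=69: L̂ = -1.1 + 69 = 67.9; r = 66.9 − 67.9 = -1
m=86: L̂ = -1.1 + 86 = 84.9; r = 85.4 − 84.9 = 0.5
m=100: L̂ = -1.1 + 100 = 98.9; r = 96.9 − 98.9 = -2
m=124: L̂ = -1.1 + 124 = 122.9; r = 121.9 − 122.9 = -1
m=127: L̂ = -1.1 + 127 = 125.9; r = 127.9 − 125.9 = 2
SSE = 0 + 2.25 + 1 + 0.25 + 4 + 1 + 4 = 12.5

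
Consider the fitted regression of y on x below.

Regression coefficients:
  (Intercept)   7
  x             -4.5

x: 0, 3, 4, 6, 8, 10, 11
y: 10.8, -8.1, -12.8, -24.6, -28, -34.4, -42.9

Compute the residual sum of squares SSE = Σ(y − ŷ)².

x=0: ŷ = 7 − 4.5·0 = 7; e = 10.8 − 7 = 3.8
x=3: ŷ = 7 − 4.5·3 = -6.5; e = -8.1 − (-6.5) = -1.6
x=4: ŷ = 7 − 4.5·4 = -11; e = -12.8 − (-11) = -1.8
x=6: ŷ = 7 − 4.5·6 = -20; e = -24.6 − (-20) = -4.6
x=8: ŷ = 7 − 4.5·8 = -29; e = -28 − (-29) = 1
x=10: ŷ = 7 − 4.5·10 = -38; e = -34.4 − (-38) = 3.6
x=11: ŷ = 7 − 4.5·11 = -42.5; e = -42.9 − (-42.5) = -0.4
SSE = 14.44 + 2.56 + 3.24 + 21.16 + 1 + 12.96 + 0.16 = 55.52

SSE = 55.52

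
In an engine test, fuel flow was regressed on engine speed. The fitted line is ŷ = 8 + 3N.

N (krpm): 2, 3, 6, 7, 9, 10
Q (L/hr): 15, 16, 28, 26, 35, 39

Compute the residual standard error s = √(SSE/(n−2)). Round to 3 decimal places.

N=2: ŷ = 8 + 3·2 = 14; r = 15 − 14 = 1
N=3: ŷ = 8 + 3·3 = 17; r = 16 − 17 = -1
N=6: ŷ = 8 + 3·6 = 26; r = 28 − 26 = 2
N=7: ŷ = 8 + 3·7 = 29; r = 26 − 29 = -3
N=9: ŷ = 8 + 3·9 = 35; r = 35 − 35 = 0
N=10: ŷ = 8 + 3·10 = 38; r = 39 − 38 = 1
SSE = 1 + 1 + 4 + 9 + 0 + 1 = 16
s = √(16/4) = √4 ≈ 2.000

s = 2.000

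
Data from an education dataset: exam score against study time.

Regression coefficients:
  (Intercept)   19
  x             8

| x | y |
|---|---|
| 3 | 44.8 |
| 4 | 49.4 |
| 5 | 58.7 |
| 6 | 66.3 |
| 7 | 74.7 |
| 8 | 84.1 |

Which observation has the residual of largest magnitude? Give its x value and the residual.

x = 3, r = 1.8

x=3: ŷ = 19 + 8·3 = 43; r = 44.8 − 43 = 1.8
x=4: ŷ = 19 + 8·4 = 51; r = 49.4 − 51 = -1.6
x=5: ŷ = 19 + 8·5 = 59; r = 58.7 − 59 = -0.3
x=6: ŷ = 19 + 8·6 = 67; r = 66.3 − 67 = -0.7
x=7: ŷ = 19 + 8·7 = 75; r = 74.7 − 75 = -0.3
x=8: ŷ = 19 + 8·8 = 83; r = 84.1 − 83 = 1.1
Largest |r| is 1.8 at x = 3, residual 1.8.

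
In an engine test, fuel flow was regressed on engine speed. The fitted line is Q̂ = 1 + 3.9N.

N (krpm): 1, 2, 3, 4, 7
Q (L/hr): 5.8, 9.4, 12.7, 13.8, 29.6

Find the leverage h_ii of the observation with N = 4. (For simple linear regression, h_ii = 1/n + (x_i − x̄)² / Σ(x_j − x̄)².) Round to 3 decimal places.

h = 0.217

N̄ = (1 + 2 + 3 + 4 + 7)/5 = 3.4
Σ(N − N̄)² = 5.76 + 1.96 + 0.16 + 0.36 + 12.96 = 21.2
h = 1/5 + (0.6)²/21.2 = 0.2 + 0.0169811 = 0.217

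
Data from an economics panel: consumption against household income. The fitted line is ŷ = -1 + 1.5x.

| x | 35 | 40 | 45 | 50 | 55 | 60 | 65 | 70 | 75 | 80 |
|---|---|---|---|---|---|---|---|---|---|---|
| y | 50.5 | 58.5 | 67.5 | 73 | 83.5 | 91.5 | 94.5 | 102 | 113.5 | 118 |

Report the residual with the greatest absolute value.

x=35: ŷ = -1 + 1.5·35 = 51.5; r = 50.5 − 51.5 = -1
x=40: ŷ = -1 + 1.5·40 = 59; r = 58.5 − 59 = -0.5
x=45: ŷ = -1 + 1.5·45 = 66.5; r = 67.5 − 66.5 = 1
x=50: ŷ = -1 + 1.5·50 = 74; r = 73 − 74 = -1
x=55: ŷ = -1 + 1.5·55 = 81.5; r = 83.5 − 81.5 = 2
x=60: ŷ = -1 + 1.5·60 = 89; r = 91.5 − 89 = 2.5
x=65: ŷ = -1 + 1.5·65 = 96.5; r = 94.5 − 96.5 = -2
x=70: ŷ = -1 + 1.5·70 = 104; r = 102 − 104 = -2
x=75: ŷ = -1 + 1.5·75 = 111.5; r = 113.5 − 111.5 = 2
x=80: ŷ = -1 + 1.5·80 = 119; r = 118 − 119 = -1
Largest |r| is 2.5 at x = 60, residual 2.5.

r = 2.5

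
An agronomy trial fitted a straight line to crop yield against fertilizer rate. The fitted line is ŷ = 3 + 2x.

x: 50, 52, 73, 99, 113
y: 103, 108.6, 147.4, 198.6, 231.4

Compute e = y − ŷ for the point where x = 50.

ŷ = 3 + 2·50 = 103
e = 103 − 103 = 0

e = 0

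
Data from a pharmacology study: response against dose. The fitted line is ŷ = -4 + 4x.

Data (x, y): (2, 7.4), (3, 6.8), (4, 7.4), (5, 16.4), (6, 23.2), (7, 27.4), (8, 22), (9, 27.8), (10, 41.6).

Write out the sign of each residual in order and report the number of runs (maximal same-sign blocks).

5 runs

x=2: ŷ = -4 + 4·2 = 4; r = 7.4 − 4 = 3.4
x=3: ŷ = -4 + 4·3 = 8; r = 6.8 − 8 = -1.2
x=4: ŷ = -4 + 4·4 = 12; r = 7.4 − 12 = -4.6
x=5: ŷ = -4 + 4·5 = 16; r = 16.4 − 16 = 0.4
x=6: ŷ = -4 + 4·6 = 20; r = 23.2 − 20 = 3.2
x=7: ŷ = -4 + 4·7 = 24; r = 27.4 − 24 = 3.4
x=8: ŷ = -4 + 4·8 = 28; r = 22 − 28 = -6
x=9: ŷ = -4 + 4·9 = 32; r = 27.8 − 32 = -4.2
x=10: ŷ = -4 + 4·10 = 36; r = 41.6 − 36 = 5.6
Signs: + − − + + + − − +
Runs: +×1, −×2, +×3, −×2, +×1 → 5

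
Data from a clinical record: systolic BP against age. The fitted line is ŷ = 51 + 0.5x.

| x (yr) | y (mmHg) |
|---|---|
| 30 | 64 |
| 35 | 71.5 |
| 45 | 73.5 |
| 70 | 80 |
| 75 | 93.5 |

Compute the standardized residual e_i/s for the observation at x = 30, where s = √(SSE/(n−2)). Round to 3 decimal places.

x=30: ŷ = 51 + 0.5·30 = 66; e = 64 − 66 = -2
x=35: ŷ = 51 + 0.5·35 = 68.5; e = 71.5 − 68.5 = 3
x=45: ŷ = 51 + 0.5·45 = 73.5; e = 73.5 − 73.5 = 0
x=70: ŷ = 51 + 0.5·70 = 86; e = 80 − 86 = -6
x=75: ŷ = 51 + 0.5·75 = 88.5; e = 93.5 − 88.5 = 5
SSE = 4 + 9 + 0 + 36 + 25 = 74
s = √(74/3) = 4.96655
e/s = -2 / 4.96655 = -0.403

-0.403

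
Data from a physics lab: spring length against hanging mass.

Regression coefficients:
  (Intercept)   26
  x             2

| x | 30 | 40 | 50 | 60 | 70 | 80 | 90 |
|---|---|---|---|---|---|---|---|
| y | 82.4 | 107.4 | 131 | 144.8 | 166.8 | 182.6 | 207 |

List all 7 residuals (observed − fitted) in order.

-3.6, 1.4, 5, -1.2, 0.8, -3.4, 1

x=30: ŷ = 26 + 2·30 = 86; e = 82.4 − 86 = -3.6
x=40: ŷ = 26 + 2·40 = 106; e = 107.4 − 106 = 1.4
x=50: ŷ = 26 + 2·50 = 126; e = 131 − 126 = 5
x=60: ŷ = 26 + 2·60 = 146; e = 144.8 − 146 = -1.2
x=70: ŷ = 26 + 2·70 = 166; e = 166.8 − 166 = 0.8
x=80: ŷ = 26 + 2·80 = 186; e = 182.6 − 186 = -3.4
x=90: ŷ = 26 + 2·90 = 206; e = 207 − 206 = 1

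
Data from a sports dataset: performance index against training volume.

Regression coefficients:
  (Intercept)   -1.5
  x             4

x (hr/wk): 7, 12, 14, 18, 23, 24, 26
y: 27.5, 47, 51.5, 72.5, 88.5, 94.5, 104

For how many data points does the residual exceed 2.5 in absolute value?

1

x=7: ŷ = -1.5 + 4·7 = 26.5; r = 27.5 − 26.5 = 1
x=12: ŷ = -1.5 + 4·12 = 46.5; r = 47 − 46.5 = 0.5
x=14: ŷ = -1.5 + 4·14 = 54.5; r = 51.5 − 54.5 = -3
x=18: ŷ = -1.5 + 4·18 = 70.5; r = 72.5 − 70.5 = 2
x=23: ŷ = -1.5 + 4·23 = 90.5; r = 88.5 − 90.5 = -2
x=24: ŷ = -1.5 + 4·24 = 94.5; r = 94.5 − 94.5 = 0
x=26: ŷ = -1.5 + 4·26 = 102.5; r = 104 − 102.5 = 1.5
|r| > 2.5: x=14 (|r|=3) → 1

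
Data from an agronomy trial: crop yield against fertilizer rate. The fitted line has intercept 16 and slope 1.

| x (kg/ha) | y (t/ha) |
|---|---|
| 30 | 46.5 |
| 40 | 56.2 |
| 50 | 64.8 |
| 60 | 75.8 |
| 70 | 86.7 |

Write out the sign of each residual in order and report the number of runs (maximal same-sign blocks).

x=30: ŷ = 16 + 30 = 46; r = 46.5 − 46 = 0.5
x=40: ŷ = 16 + 40 = 56; r = 56.2 − 56 = 0.2
x=50: ŷ = 16 + 50 = 66; r = 64.8 − 66 = -1.2
x=60: ŷ = 16 + 60 = 76; r = 75.8 − 76 = -0.2
x=70: ŷ = 16 + 70 = 86; r = 86.7 − 86 = 0.7
Signs: + + − − +
Runs: +×2, −×2, +×1 → 3

3 runs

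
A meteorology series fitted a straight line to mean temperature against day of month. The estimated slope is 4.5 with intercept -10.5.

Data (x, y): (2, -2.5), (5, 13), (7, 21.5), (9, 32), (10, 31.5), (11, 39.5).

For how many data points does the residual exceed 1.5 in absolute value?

x=2: ŷ = -10.5 + 4.5·2 = -1.5; e = -2.5 − (-1.5) = -1
x=5: ŷ = -10.5 + 4.5·5 = 12; e = 13 − 12 = 1
x=7: ŷ = -10.5 + 4.5·7 = 21; e = 21.5 − 21 = 0.5
x=9: ŷ = -10.5 + 4.5·9 = 30; e = 32 − 30 = 2
x=10: ŷ = -10.5 + 4.5·10 = 34.5; e = 31.5 − 34.5 = -3
x=11: ŷ = -10.5 + 4.5·11 = 39; e = 39.5 − 39 = 0.5
|e| > 1.5: x=9 (|e|=2), x=10 (|e|=3) → 2

2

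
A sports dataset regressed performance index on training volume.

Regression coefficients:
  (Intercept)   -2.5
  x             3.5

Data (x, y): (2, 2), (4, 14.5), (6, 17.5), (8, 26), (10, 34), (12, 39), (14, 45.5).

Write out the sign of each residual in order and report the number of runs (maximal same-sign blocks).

5 runs

x=2: ŷ = -2.5 + 3.5·2 = 4.5; r = 2 − 4.5 = -2.5
x=4: ŷ = -2.5 + 3.5·4 = 11.5; r = 14.5 − 11.5 = 3
x=6: ŷ = -2.5 + 3.5·6 = 18.5; r = 17.5 − 18.5 = -1
x=8: ŷ = -2.5 + 3.5·8 = 25.5; r = 26 − 25.5 = 0.5
x=10: ŷ = -2.5 + 3.5·10 = 32.5; r = 34 − 32.5 = 1.5
x=12: ŷ = -2.5 + 3.5·12 = 39.5; r = 39 − 39.5 = -0.5
x=14: ŷ = -2.5 + 3.5·14 = 46.5; r = 45.5 − 46.5 = -1
Signs: − + − + + − −
Runs: −×1, +×1, −×1, +×2, −×2 → 5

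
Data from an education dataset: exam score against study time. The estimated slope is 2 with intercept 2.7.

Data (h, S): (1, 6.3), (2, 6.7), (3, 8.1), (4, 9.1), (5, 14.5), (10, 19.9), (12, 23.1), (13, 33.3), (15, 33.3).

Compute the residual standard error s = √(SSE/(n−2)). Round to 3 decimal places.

h=1: Ŝ = 2.7 + 2·1 = 4.7; r = 6.3 − 4.7 = 1.6
h=2: Ŝ = 2.7 + 2·2 = 6.7; r = 6.7 − 6.7 = 0
h=3: Ŝ = 2.7 + 2·3 = 8.7; r = 8.1 − 8.7 = -0.6
h=4: Ŝ = 2.7 + 2·4 = 10.7; r = 9.1 − 10.7 = -1.6
h=5: Ŝ = 2.7 + 2·5 = 12.7; r = 14.5 − 12.7 = 1.8
h=10: Ŝ = 2.7 + 2·10 = 22.7; r = 19.9 − 22.7 = -2.8
h=12: Ŝ = 2.7 + 2·12 = 26.7; r = 23.1 − 26.7 = -3.6
h=13: Ŝ = 2.7 + 2·13 = 28.7; r = 33.3 − 28.7 = 4.6
h=15: Ŝ = 2.7 + 2·15 = 32.7; r = 33.3 − 32.7 = 0.6
SSE = 2.56 + 0 + 0.36 + 2.56 + 3.24 + 7.84 + 12.96 + 21.16 + 0.36 = 51.04
s = √(51.04/7) = √7.29143 ≈ 2.700

s = 2.700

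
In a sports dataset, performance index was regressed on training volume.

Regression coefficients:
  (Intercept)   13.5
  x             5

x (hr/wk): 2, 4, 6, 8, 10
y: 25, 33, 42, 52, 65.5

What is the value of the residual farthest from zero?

r = 2

x=2: ŷ = 13.5 + 5·2 = 23.5; r = 25 − 23.5 = 1.5
x=4: ŷ = 13.5 + 5·4 = 33.5; r = 33 − 33.5 = -0.5
x=6: ŷ = 13.5 + 5·6 = 43.5; r = 42 − 43.5 = -1.5
x=8: ŷ = 13.5 + 5·8 = 53.5; r = 52 − 53.5 = -1.5
x=10: ŷ = 13.5 + 5·10 = 63.5; r = 65.5 − 63.5 = 2
Largest |r| is 2 at x = 10, residual 2.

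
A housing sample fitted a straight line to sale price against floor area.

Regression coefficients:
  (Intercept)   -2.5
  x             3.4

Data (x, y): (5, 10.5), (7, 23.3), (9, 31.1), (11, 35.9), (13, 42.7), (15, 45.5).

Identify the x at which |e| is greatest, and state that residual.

x = 5, e = -4

x=5: ŷ = -2.5 + 3.4·5 = 14.5; e = 10.5 − 14.5 = -4
x=7: ŷ = -2.5 + 3.4·7 = 21.3; e = 23.3 − 21.3 = 2
x=9: ŷ = -2.5 + 3.4·9 = 28.1; e = 31.1 − 28.1 = 3
x=11: ŷ = -2.5 + 3.4·11 = 34.9; e = 35.9 − 34.9 = 1
x=13: ŷ = -2.5 + 3.4·13 = 41.7; e = 42.7 − 41.7 = 1
x=15: ŷ = -2.5 + 3.4·15 = 48.5; e = 45.5 − 48.5 = -3
Largest |e| is 4 at x = 5, residual -4.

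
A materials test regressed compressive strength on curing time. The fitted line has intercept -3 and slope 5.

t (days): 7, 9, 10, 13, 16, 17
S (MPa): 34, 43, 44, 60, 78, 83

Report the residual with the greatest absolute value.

e = -3

t=7: Ŝ = -3 + 5·7 = 32; e = 34 − 32 = 2
t=9: Ŝ = -3 + 5·9 = 42; e = 43 − 42 = 1
t=10: Ŝ = -3 + 5·10 = 47; e = 44 − 47 = -3
t=13: Ŝ = -3 + 5·13 = 62; e = 60 − 62 = -2
t=16: Ŝ = -3 + 5·16 = 77; e = 78 − 77 = 1
t=17: Ŝ = -3 + 5·17 = 82; e = 83 − 82 = 1
Largest |e| is 3 at t = 10, residual -3.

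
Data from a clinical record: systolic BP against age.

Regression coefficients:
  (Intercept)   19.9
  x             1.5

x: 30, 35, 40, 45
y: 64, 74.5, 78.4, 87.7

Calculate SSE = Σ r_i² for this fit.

x=30: ŷ = 19.9 + 1.5·30 = 64.9; r = 64 − 64.9 = -0.9
x=35: ŷ = 19.9 + 1.5·35 = 72.4; r = 74.5 − 72.4 = 2.1
x=40: ŷ = 19.9 + 1.5·40 = 79.9; r = 78.4 − 79.9 = -1.5
x=45: ŷ = 19.9 + 1.5·45 = 87.4; r = 87.7 − 87.4 = 0.3
SSE = 0.81 + 4.41 + 2.25 + 0.09 = 7.56

SSE = 7.56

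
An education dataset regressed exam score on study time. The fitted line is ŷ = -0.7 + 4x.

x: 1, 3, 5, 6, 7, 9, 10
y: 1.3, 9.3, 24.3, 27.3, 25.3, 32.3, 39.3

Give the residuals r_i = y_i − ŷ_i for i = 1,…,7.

x=1: ŷ = -0.7 + 4·1 = 3.3; r = 1.3 − 3.3 = -2
x=3: ŷ = -0.7 + 4·3 = 11.3; r = 9.3 − 11.3 = -2
x=5: ŷ = -0.7 + 4·5 = 19.3; r = 24.3 − 19.3 = 5
x=6: ŷ = -0.7 + 4·6 = 23.3; r = 27.3 − 23.3 = 4
x=7: ŷ = -0.7 + 4·7 = 27.3; r = 25.3 − 27.3 = -2
x=9: ŷ = -0.7 + 4·9 = 35.3; r = 32.3 − 35.3 = -3
x=10: ŷ = -0.7 + 4·10 = 39.3; r = 39.3 − 39.3 = 0

-2, -2, 5, 4, -2, -3, 0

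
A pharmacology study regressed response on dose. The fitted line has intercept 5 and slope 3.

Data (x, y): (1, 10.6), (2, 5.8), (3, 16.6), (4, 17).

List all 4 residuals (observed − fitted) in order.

2.6, -5.2, 2.6, 0

x=1: ŷ = 5 + 3·1 = 8; e = 10.6 − 8 = 2.6
x=2: ŷ = 5 + 3·2 = 11; e = 5.8 − 11 = -5.2
x=3: ŷ = 5 + 3·3 = 14; e = 16.6 − 14 = 2.6
x=4: ŷ = 5 + 3·4 = 17; e = 17 − 17 = 0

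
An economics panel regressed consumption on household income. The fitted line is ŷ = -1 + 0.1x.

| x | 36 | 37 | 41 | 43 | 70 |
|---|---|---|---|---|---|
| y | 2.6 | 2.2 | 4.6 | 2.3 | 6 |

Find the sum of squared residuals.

SSE = 3.5

x=36: ŷ = -1 + 0.1·36 = 2.6; r = 2.6 − 2.6 = 0
x=37: ŷ = -1 + 0.1·37 = 2.7; r = 2.2 − 2.7 = -0.5
x=41: ŷ = -1 + 0.1·41 = 3.1; r = 4.6 − 3.1 = 1.5
x=43: ŷ = -1 + 0.1·43 = 3.3; r = 2.3 − 3.3 = -1
x=70: ŷ = -1 + 0.1·70 = 6; r = 6 − 6 = 0
SSE = 0 + 0.25 + 2.25 + 1 + 0 = 3.5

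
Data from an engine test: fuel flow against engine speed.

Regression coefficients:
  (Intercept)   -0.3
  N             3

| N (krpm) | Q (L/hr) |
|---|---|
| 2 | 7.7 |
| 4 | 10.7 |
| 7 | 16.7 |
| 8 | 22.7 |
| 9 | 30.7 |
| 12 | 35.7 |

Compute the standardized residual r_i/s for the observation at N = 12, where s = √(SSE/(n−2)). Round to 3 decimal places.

0.000

N=2: Q̂ = -0.3 + 3·2 = 5.7; r = 7.7 − 5.7 = 2
N=4: Q̂ = -0.3 + 3·4 = 11.7; r = 10.7 − 11.7 = -1
N=7: Q̂ = -0.3 + 3·7 = 20.7; r = 16.7 − 20.7 = -4
N=8: Q̂ = -0.3 + 3·8 = 23.7; r = 22.7 − 23.7 = -1
N=9: Q̂ = -0.3 + 3·9 = 26.7; r = 30.7 − 26.7 = 4
N=12: Q̂ = -0.3 + 3·12 = 35.7; r = 35.7 − 35.7 = 0
SSE = 4 + 1 + 16 + 1 + 16 + 0 = 38
s = √(38/4) = 3.08221
r/s = 0 / 3.08221 = 0.000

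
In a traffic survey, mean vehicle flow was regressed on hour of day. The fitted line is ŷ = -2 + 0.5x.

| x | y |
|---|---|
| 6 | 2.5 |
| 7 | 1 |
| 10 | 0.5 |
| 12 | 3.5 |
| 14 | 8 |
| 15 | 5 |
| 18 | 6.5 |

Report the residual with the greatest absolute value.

e = 3

x=6: ŷ = -2 + 0.5·6 = 1; e = 2.5 − 1 = 1.5
x=7: ŷ = -2 + 0.5·7 = 1.5; e = 1 − 1.5 = -0.5
x=10: ŷ = -2 + 0.5·10 = 3; e = 0.5 − 3 = -2.5
x=12: ŷ = -2 + 0.5·12 = 4; e = 3.5 − 4 = -0.5
x=14: ŷ = -2 + 0.5·14 = 5; e = 8 − 5 = 3
x=15: ŷ = -2 + 0.5·15 = 5.5; e = 5 − 5.5 = -0.5
x=18: ŷ = -2 + 0.5·18 = 7; e = 6.5 − 7 = -0.5
Largest |e| is 3 at x = 14, residual 3.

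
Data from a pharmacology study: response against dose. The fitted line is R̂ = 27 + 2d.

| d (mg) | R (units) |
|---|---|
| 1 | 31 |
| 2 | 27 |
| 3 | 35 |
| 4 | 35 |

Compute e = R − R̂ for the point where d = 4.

R̂ = 27 + 2·4 = 35
e = 35 − 35 = 0

e = 0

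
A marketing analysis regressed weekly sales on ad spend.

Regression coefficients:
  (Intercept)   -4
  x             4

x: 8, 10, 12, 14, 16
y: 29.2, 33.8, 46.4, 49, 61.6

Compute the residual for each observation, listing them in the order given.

x=8: ŷ = -4 + 4·8 = 28; r = 29.2 − 28 = 1.2
x=10: ŷ = -4 + 4·10 = 36; r = 33.8 − 36 = -2.2
x=12: ŷ = -4 + 4·12 = 44; r = 46.4 − 44 = 2.4
x=14: ŷ = -4 + 4·14 = 52; r = 49 − 52 = -3
x=16: ŷ = -4 + 4·16 = 60; r = 61.6 − 60 = 1.6

1.2, -2.2, 2.4, -3, 1.6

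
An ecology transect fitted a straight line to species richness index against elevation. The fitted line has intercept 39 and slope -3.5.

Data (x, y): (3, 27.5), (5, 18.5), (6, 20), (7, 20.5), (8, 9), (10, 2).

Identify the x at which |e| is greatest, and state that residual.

x = 7, e = 6

x=3: ŷ = 39 − 3.5·3 = 28.5; e = 27.5 − 28.5 = -1
x=5: ŷ = 39 − 3.5·5 = 21.5; e = 18.5 − 21.5 = -3
x=6: ŷ = 39 − 3.5·6 = 18; e = 20 − 18 = 2
x=7: ŷ = 39 − 3.5·7 = 14.5; e = 20.5 − 14.5 = 6
x=8: ŷ = 39 − 3.5·8 = 11; e = 9 − 11 = -2
x=10: ŷ = 39 − 3.5·10 = 4; e = 2 − 4 = -2
Largest |e| is 6 at x = 7, residual 6.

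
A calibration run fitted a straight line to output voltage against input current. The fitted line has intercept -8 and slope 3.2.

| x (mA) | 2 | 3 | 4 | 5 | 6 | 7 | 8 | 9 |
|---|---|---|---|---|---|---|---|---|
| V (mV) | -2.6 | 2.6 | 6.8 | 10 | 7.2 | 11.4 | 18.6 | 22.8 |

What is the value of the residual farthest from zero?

x=2: ŷ = -8 + 3.2·2 = -1.6; r = -2.6 − (-1.6) = -1
x=3: ŷ = -8 + 3.2·3 = 1.6; r = 2.6 − 1.6 = 1
x=4: ŷ = -8 + 3.2·4 = 4.8; r = 6.8 − 4.8 = 2
x=5: ŷ = -8 + 3.2·5 = 8; r = 10 − 8 = 2
x=6: ŷ = -8 + 3.2·6 = 11.2; r = 7.2 − 11.2 = -4
x=7: ŷ = -8 + 3.2·7 = 14.4; r = 11.4 − 14.4 = -3
x=8: ŷ = -8 + 3.2·8 = 17.6; r = 18.6 − 17.6 = 1
x=9: ŷ = -8 + 3.2·9 = 20.8; r = 22.8 − 20.8 = 2
Largest |r| is 4 at x = 6, residual -4.

r = -4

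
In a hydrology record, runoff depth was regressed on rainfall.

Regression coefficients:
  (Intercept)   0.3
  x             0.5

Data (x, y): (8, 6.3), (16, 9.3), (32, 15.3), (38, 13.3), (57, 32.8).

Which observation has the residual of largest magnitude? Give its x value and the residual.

x=8: ŷ = 0.3 + 0.5·8 = 4.3; r = 6.3 − 4.3 = 2
x=16: ŷ = 0.3 + 0.5·16 = 8.3; r = 9.3 − 8.3 = 1
x=32: ŷ = 0.3 + 0.5·32 = 16.3; r = 15.3 − 16.3 = -1
x=38: ŷ = 0.3 + 0.5·38 = 19.3; r = 13.3 − 19.3 = -6
x=57: ŷ = 0.3 + 0.5·57 = 28.8; r = 32.8 − 28.8 = 4
Largest |r| is 6 at x = 38, residual -6.

x = 38, r = -6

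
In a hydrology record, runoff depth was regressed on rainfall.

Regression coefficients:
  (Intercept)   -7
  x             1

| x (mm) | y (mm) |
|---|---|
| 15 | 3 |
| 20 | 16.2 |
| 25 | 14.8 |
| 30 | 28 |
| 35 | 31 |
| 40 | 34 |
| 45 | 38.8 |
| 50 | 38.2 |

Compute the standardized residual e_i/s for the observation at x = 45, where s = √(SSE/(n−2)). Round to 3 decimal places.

x=15: ŷ = -7 + 15 = 8; e = 3 − 8 = -5
x=20: ŷ = -7 + 20 = 13; e = 16.2 − 13 = 3.2
x=25: ŷ = -7 + 25 = 18; e = 14.8 − 18 = -3.2
x=30: ŷ = -7 + 30 = 23; e = 28 − 23 = 5
x=35: ŷ = -7 + 35 = 28; e = 31 − 28 = 3
x=40: ŷ = -7 + 40 = 33; e = 34 − 33 = 1
x=45: ŷ = -7 + 45 = 38; e = 38.8 − 38 = 0.8
x=50: ŷ = -7 + 50 = 43; e = 38.2 − 43 = -4.8
SSE = 25 + 10.24 + 10.24 + 25 + 9 + 1 + 0.64 + 23.04 = 104.16
s = √(104.16/6) = 4.16653
e/s = 0.8 / 4.16653 = 0.192

0.192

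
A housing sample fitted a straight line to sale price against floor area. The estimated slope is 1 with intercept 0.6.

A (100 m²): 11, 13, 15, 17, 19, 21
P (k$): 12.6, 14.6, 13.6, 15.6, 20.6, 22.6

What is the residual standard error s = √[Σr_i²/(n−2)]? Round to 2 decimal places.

A=11: ŷ = 0.6 + 11 = 11.6; r = 12.6 − 11.6 = 1
A=13: ŷ = 0.6 + 13 = 13.6; r = 14.6 − 13.6 = 1
A=15: ŷ = 0.6 + 15 = 15.6; r = 13.6 − 15.6 = -2
A=17: ŷ = 0.6 + 17 = 17.6; r = 15.6 − 17.6 = -2
A=19: ŷ = 0.6 + 19 = 19.6; r = 20.6 − 19.6 = 1
A=21: ŷ = 0.6 + 21 = 21.6; r = 22.6 − 21.6 = 1
SSE = 1 + 1 + 4 + 4 + 1 + 1 = 12
s = √(12/4) = √3 ≈ 1.73

s = 1.73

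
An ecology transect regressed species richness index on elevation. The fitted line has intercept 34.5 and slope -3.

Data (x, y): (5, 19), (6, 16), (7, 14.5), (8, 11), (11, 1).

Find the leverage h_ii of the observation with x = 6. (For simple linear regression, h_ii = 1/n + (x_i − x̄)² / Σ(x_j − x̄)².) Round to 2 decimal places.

x̄ = (5 + 6 + 7 + 8 + 11)/5 = 7.4
Σ(x − x̄)² = 5.76 + 1.96 + 0.16 + 0.36 + 12.96 = 21.2
h = 1/5 + (-1.4)²/21.2 = 0.2 + 0.0924528 = 0.29

h = 0.29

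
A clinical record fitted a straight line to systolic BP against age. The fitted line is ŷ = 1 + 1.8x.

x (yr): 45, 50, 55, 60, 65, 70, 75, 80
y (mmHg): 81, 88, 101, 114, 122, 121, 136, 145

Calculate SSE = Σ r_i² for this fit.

SSE = 88

x=45: ŷ = 1 + 1.8·45 = 82; r = 81 − 82 = -1
x=50: ŷ = 1 + 1.8·50 = 91; r = 88 − 91 = -3
x=55: ŷ = 1 + 1.8·55 = 100; r = 101 − 100 = 1
x=60: ŷ = 1 + 1.8·60 = 109; r = 114 − 109 = 5
x=65: ŷ = 1 + 1.8·65 = 118; r = 122 − 118 = 4
x=70: ŷ = 1 + 1.8·70 = 127; r = 121 − 127 = -6
x=75: ŷ = 1 + 1.8·75 = 136; r = 136 − 136 = 0
x=80: ŷ = 1 + 1.8·80 = 145; r = 145 − 145 = 0
SSE = 1 + 9 + 1 + 25 + 16 + 36 + 0 + 0 = 88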